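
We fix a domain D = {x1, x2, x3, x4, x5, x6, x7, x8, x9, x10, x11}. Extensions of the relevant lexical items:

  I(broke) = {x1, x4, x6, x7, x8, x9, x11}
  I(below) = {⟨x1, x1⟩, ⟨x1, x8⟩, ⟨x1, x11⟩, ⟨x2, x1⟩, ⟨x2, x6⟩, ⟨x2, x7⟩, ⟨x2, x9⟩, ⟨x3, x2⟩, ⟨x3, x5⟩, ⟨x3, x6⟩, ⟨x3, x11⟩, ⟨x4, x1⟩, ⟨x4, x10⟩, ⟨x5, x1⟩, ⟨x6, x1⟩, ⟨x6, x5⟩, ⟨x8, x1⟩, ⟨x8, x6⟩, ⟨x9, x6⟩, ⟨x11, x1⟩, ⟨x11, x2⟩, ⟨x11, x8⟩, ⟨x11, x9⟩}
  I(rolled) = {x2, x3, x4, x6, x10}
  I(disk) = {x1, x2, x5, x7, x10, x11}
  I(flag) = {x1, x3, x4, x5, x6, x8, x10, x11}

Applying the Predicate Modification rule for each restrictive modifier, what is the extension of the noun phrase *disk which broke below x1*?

{x1, x11}

⟦which broke⟧ = ⟦broke⟧ = {x1, x4, x6, x7, x8, x9, x11}
⟦below x1⟧ = {x : ⟨x, x1⟩ ∈ ⟦below⟧} = {x1, x2, x4, x5, x6, x8, x11}
⟦disk⟧ = {x1, x2, x5, x7, x10, x11}
… ∩ ⟦which broke⟧ = {x1, x2, x5, x7, x10, x11} ∩ {x1, x4, x6, x7, x8, x9, x11} = {x1, x7, x11}
… ∩ ⟦below x1⟧ = {x1, x7, x11} ∩ {x1, x2, x4, x5, x6, x8, x11} = {x1, x11}
So ⟦disk which broke below x1⟧ = {x1, x11}.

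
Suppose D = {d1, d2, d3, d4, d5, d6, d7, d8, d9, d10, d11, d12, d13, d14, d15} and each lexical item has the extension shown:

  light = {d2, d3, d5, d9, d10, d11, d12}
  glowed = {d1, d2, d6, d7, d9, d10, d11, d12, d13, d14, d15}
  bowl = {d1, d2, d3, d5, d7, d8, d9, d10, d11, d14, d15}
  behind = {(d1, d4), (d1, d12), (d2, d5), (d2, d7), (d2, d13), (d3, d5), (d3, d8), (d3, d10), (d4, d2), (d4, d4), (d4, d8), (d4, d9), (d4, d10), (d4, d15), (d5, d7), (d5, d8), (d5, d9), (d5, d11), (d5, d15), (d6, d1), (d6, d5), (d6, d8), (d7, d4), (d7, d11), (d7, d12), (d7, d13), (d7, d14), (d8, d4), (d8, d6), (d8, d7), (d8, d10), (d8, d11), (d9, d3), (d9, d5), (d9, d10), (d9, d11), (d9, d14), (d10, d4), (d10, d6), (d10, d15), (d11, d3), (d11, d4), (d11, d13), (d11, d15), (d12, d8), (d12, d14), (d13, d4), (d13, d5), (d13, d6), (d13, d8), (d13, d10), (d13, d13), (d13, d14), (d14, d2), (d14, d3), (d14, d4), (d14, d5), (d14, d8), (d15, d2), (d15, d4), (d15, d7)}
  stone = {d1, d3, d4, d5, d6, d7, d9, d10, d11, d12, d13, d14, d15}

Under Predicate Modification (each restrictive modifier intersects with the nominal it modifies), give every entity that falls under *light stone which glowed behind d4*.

{d10, d11}

⟦which glowed⟧ = ⟦glowed⟧ = {d1, d2, d6, d7, d9, d10, d11, d12, d13, d14, d15}
⟦behind d4⟧ = {x : ⟨x, d4⟩ ∈ ⟦behind⟧} = {d1, d4, d7, d8, d10, d11, d13, d14, d15}
⟦stone⟧ = {d1, d3, d4, d5, d6, d7, d9, d10, d11, d12, d13, d14, d15}
… ∩ ⟦which glowed⟧ = {d1, d3, d4, d5, d6, d7, d9, d10, d11, d12, d13, d14, d15} ∩ {d1, d2, d6, d7, d9, d10, d11, d12, d13, d14, d15} = {d1, d6, d7, d9, d10, d11, d12, d13, d14, d15}
… ∩ ⟦behind d4⟧ = {d1, d6, d7, d9, d10, d11, d12, d13, d14, d15} ∩ {d1, d4, d7, d8, d10, d11, d13, d14, d15} = {d1, d7, d10, d11, d13, d14, d15}
… ∩ ⟦light⟧ = {d1, d7, d10, d11, d13, d14, d15} ∩ {d2, d3, d5, d9, d10, d11, d12} = {d10, d11}
So ⟦light stone which glowed behind d4⟧ = {d10, d11}.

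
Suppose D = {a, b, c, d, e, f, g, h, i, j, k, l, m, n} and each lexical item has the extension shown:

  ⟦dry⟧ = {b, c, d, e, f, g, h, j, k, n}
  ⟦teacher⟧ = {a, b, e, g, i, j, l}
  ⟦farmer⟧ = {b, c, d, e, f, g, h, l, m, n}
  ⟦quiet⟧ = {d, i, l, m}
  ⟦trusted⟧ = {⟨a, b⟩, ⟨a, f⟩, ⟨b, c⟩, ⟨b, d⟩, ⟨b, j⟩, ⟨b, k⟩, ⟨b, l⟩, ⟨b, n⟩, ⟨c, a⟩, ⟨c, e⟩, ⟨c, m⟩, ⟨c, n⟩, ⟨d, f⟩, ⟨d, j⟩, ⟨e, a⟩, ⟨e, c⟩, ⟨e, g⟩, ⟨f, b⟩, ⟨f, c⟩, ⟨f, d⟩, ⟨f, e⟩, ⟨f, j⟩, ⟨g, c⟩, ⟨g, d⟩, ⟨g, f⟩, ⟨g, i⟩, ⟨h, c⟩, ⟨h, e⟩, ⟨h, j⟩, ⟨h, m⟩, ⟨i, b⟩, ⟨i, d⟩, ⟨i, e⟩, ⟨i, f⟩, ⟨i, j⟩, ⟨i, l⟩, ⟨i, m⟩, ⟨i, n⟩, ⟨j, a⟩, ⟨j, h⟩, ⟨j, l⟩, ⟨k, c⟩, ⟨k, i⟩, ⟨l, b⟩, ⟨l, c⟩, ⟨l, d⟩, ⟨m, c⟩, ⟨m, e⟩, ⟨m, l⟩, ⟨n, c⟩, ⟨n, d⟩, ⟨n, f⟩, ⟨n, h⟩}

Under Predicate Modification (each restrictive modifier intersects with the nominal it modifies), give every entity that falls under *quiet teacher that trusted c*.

⟦that trusted c⟧ = {x : ⟨x, c⟩ ∈ ⟦trusted⟧} = {b, e, f, g, h, k, l, m, n}
⟦teacher⟧ = {a, b, e, g, i, j, l}
… ∩ ⟦that trusted c⟧ = {a, b, e, g, i, j, l} ∩ {b, e, f, g, h, k, l, m, n} = {b, e, g, l}
… ∩ ⟦quiet⟧ = {b, e, g, l} ∩ {d, i, l, m} = {l}
So ⟦quiet teacher that trusted c⟧ = {l}.

{l}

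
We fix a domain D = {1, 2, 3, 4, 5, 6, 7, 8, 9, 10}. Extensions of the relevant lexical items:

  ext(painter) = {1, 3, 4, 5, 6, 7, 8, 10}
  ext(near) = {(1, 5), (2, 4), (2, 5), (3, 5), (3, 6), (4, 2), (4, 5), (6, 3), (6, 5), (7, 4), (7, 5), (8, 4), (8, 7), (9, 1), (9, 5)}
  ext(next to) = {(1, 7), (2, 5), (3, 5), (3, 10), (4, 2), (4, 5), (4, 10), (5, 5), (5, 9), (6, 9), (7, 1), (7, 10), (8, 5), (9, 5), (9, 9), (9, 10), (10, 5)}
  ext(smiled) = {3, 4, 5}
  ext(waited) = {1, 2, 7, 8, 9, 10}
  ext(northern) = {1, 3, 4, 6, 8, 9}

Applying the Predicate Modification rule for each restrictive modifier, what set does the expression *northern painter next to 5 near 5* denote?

⟦next to 5⟧ = {x : ⟨x, 5⟩ ∈ ⟦next to⟧} = {2, 3, 4, 5, 8, 9, 10}
⟦near 5⟧ = {x : ⟨x, 5⟩ ∈ ⟦near⟧} = {1, 2, 3, 4, 6, 7, 9}
⟦painter⟧ = {1, 3, 4, 5, 6, 7, 8, 10}
… ∩ ⟦next to 5⟧ = {1, 3, 4, 5, 6, 7, 8, 10} ∩ {2, 3, 4, 5, 8, 9, 10} = {3, 4, 5, 8, 10}
… ∩ ⟦near 5⟧ = {3, 4, 5, 8, 10} ∩ {1, 2, 3, 4, 6, 7, 9} = {3, 4}
… ∩ ⟦northern⟧ = {3, 4} ∩ {1, 3, 4, 6, 8, 9} = {3, 4}
So ⟦northern painter next to 5 near 5⟧ = {3, 4}.

{3, 4}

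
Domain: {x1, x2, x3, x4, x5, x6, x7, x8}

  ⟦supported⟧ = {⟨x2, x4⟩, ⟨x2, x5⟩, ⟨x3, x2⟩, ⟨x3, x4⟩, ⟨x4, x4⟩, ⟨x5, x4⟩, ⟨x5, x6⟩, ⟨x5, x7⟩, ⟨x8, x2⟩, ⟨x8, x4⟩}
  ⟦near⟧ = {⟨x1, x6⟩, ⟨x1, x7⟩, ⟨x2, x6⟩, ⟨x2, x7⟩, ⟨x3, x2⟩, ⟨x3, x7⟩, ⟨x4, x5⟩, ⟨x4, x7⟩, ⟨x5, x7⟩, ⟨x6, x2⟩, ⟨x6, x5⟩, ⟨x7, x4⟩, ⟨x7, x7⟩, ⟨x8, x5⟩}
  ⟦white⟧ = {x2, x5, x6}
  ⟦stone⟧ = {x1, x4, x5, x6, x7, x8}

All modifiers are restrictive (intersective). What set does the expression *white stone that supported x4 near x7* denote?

{x5}

⟦that supported x4⟧ = {x : ⟨x, x4⟩ ∈ ⟦supported⟧} = {x2, x3, x4, x5, x8}
⟦near x7⟧ = {x : ⟨x, x7⟩ ∈ ⟦near⟧} = {x1, x2, x3, x4, x5, x7}
⟦stone⟧ = {x1, x4, x5, x6, x7, x8}
… ∩ ⟦that supported x4⟧ = {x1, x4, x5, x6, x7, x8} ∩ {x2, x3, x4, x5, x8} = {x4, x5, x8}
… ∩ ⟦near x7⟧ = {x4, x5, x8} ∩ {x1, x2, x3, x4, x5, x7} = {x4, x5}
… ∩ ⟦white⟧ = {x4, x5} ∩ {x2, x5, x6} = {x5}
So ⟦white stone that supported x4 near x7⟧ = {x5}.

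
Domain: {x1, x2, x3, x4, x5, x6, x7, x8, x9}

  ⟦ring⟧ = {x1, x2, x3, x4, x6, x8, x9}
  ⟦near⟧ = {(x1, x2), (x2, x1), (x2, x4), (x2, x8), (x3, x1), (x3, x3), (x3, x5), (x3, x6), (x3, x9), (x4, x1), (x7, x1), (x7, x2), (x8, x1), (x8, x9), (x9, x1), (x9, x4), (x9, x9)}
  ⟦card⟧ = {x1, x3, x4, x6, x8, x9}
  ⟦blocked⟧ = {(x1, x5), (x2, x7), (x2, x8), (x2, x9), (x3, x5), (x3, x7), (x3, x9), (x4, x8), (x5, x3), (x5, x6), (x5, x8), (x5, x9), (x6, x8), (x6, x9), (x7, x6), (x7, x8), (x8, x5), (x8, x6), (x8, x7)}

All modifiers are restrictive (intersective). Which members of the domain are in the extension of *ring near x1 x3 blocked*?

{x9}

⟦near x1⟧ = {x : ⟨x, x1⟩ ∈ ⟦near⟧} = {x2, x3, x4, x7, x8, x9}
⟦x3 blocked⟧ = {x : ⟨x3, x⟩ ∈ ⟦blocked⟧} = {x5, x7, x9}
⟦ring⟧ = {x1, x2, x3, x4, x6, x8, x9}
… ∩ ⟦near x1⟧ = {x1, x2, x3, x4, x6, x8, x9} ∩ {x2, x3, x4, x7, x8, x9} = {x2, x3, x4, x8, x9}
… ∩ ⟦x3 blocked⟧ = {x2, x3, x4, x8, x9} ∩ {x5, x7, x9} = {x9}
So ⟦ring near x1 x3 blocked⟧ = {x9}.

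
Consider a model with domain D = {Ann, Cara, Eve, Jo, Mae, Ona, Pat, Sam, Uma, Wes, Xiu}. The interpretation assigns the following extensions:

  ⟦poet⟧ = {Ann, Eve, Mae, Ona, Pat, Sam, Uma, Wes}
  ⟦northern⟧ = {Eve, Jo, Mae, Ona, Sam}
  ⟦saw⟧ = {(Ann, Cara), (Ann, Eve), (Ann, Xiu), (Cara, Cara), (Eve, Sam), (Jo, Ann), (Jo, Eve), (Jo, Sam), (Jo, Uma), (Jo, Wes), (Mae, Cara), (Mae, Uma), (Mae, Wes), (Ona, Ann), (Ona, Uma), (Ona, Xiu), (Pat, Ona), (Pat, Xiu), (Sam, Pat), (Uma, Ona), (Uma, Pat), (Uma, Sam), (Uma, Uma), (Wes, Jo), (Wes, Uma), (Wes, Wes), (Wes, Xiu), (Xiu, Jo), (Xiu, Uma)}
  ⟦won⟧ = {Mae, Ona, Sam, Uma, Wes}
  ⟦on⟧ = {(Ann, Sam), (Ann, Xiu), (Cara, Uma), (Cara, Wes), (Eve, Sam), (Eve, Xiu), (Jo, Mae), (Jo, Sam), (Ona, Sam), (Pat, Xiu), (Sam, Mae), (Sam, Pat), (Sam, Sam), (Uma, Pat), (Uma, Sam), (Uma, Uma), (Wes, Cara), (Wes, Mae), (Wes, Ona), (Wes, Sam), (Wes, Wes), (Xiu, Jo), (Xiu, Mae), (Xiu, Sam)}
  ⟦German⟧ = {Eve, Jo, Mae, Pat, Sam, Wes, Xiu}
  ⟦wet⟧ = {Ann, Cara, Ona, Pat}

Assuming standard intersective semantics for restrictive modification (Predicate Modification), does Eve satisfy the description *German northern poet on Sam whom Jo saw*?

yes

⟦on Sam⟧ = {x : ⟨x, Sam⟩ ∈ ⟦on⟧} = {Ann, Eve, Jo, Ona, Sam, Uma, Wes, Xiu}
⟦whom Jo saw⟧ = {x : ⟨Jo, x⟩ ∈ ⟦saw⟧} = {Ann, Eve, Sam, Uma, Wes}
⟦poet⟧ = {Ann, Eve, Mae, Ona, Pat, Sam, Uma, Wes}
… ∩ ⟦on Sam⟧ = {Ann, Eve, Mae, Ona, Pat, Sam, Uma, Wes} ∩ {Ann, Eve, Jo, Ona, Sam, Uma, Wes, Xiu} = {Ann, Eve, Ona, Sam, Uma, Wes}
… ∩ ⟦whom Jo saw⟧ = {Ann, Eve, Ona, Sam, Uma, Wes} ∩ {Ann, Eve, Sam, Uma, Wes} = {Ann, Eve, Sam, Uma, Wes}
… ∩ ⟦German⟧ = {Ann, Eve, Sam, Uma, Wes} ∩ {Eve, Jo, Mae, Pat, Sam, Wes, Xiu} = {Eve, Sam, Wes}
… ∩ ⟦northern⟧ = {Eve, Sam, Wes} ∩ {Eve, Jo, Mae, Ona, Sam} = {Eve, Sam}
⟦German northern poet on Sam whom Jo saw⟧ = {Eve, Sam}; Eve ∈ this set.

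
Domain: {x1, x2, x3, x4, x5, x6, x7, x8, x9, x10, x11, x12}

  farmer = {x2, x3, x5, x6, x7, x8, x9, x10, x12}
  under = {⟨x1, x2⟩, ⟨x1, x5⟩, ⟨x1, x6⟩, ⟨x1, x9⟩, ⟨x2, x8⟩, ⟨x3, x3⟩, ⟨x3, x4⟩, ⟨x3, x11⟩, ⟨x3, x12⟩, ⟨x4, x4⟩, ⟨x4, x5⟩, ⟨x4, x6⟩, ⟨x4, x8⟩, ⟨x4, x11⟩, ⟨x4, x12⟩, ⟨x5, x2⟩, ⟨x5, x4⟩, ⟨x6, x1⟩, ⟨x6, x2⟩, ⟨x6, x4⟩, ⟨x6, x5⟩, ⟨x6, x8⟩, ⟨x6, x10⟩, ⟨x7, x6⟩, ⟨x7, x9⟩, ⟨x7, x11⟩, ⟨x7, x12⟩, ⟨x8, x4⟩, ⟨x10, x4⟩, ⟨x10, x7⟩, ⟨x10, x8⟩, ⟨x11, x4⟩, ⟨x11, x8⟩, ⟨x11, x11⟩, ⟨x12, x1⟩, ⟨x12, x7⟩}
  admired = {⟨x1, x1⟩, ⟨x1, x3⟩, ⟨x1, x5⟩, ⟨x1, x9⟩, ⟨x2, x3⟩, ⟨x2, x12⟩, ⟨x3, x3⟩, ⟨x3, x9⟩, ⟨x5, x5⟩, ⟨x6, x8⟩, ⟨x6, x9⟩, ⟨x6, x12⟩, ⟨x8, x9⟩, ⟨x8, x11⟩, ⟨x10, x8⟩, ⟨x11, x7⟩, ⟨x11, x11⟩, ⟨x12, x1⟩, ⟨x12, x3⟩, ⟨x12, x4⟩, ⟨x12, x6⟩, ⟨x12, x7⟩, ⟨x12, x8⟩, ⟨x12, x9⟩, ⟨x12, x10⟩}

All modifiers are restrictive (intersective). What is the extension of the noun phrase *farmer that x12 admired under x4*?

⟦that x12 admired⟧ = {x : ⟨x12, x⟩ ∈ ⟦admired⟧} = {x1, x3, x4, x6, x7, x8, x9, x10}
⟦under x4⟧ = {x : ⟨x, x4⟩ ∈ ⟦under⟧} = {x3, x4, x5, x6, x8, x10, x11}
⟦farmer⟧ = {x2, x3, x5, x6, x7, x8, x9, x10, x12}
… ∩ ⟦that x12 admired⟧ = {x2, x3, x5, x6, x7, x8, x9, x10, x12} ∩ {x1, x3, x4, x6, x7, x8, x9, x10} = {x3, x6, x7, x8, x9, x10}
… ∩ ⟦under x4⟧ = {x3, x6, x7, x8, x9, x10} ∩ {x3, x4, x5, x6, x8, x10, x11} = {x3, x6, x8, x10}
So ⟦farmer that x12 admired under x4⟧ = {x3, x6, x8, x10}.

{x3, x6, x8, x10}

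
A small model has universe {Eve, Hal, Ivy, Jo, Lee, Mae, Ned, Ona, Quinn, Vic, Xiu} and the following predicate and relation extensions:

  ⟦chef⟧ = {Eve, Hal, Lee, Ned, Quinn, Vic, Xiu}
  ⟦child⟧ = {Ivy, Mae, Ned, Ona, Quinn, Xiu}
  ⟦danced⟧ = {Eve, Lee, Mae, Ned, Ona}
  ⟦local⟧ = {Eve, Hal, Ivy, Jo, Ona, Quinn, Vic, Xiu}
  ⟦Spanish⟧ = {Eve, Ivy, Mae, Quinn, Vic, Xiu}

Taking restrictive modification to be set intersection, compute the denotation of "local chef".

{Eve, Hal, Quinn, Vic, Xiu}

⟦chef⟧ = {Eve, Hal, Lee, Ned, Quinn, Vic, Xiu}
… ∩ ⟦local⟧ = {Eve, Hal, Lee, Ned, Quinn, Vic, Xiu} ∩ {Eve, Hal, Ivy, Jo, Ona, Quinn, Vic, Xiu} = {Eve, Hal, Quinn, Vic, Xiu}
So ⟦local chef⟧ = {Eve, Hal, Quinn, Vic, Xiu}.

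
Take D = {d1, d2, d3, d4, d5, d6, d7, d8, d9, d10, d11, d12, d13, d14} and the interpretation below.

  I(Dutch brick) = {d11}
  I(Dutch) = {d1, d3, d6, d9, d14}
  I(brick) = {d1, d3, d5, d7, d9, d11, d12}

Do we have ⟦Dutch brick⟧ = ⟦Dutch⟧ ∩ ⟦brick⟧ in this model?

no

⟦Dutch⟧ ∩ ⟦brick⟧ = {d1, d3, d6, d9, d14} ∩ {d1, d3, d5, d7, d9, d11, d12} = {d1, d3, d9}
Observed ⟦Dutch brick⟧ = {d11}.
These differ, so the modifier is not intersective in this model.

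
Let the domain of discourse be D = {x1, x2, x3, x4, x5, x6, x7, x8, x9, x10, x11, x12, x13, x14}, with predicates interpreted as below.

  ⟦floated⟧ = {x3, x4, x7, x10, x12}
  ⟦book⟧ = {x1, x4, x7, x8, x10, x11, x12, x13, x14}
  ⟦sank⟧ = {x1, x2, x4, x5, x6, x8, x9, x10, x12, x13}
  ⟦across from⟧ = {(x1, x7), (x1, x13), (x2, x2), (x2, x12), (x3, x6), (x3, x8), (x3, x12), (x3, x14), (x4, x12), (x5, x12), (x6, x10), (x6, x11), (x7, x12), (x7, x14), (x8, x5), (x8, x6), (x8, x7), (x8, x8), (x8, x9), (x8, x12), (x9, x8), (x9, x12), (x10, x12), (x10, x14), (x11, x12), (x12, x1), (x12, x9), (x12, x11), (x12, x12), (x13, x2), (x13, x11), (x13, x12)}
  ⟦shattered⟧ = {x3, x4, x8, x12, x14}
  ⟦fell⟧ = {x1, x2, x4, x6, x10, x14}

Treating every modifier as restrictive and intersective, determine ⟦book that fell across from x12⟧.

{x4, x10}

⟦that fell⟧ = ⟦fell⟧ = {x1, x2, x4, x6, x10, x14}
⟦across from x12⟧ = {x : ⟨x, x12⟩ ∈ ⟦across from⟧} = {x2, x3, x4, x5, x7, x8, x9, x10, x11, x12, x13}
⟦book⟧ = {x1, x4, x7, x8, x10, x11, x12, x13, x14}
… ∩ ⟦that fell⟧ = {x1, x4, x7, x8, x10, x11, x12, x13, x14} ∩ {x1, x2, x4, x6, x10, x14} = {x1, x4, x10, x14}
… ∩ ⟦across from x12⟧ = {x1, x4, x10, x14} ∩ {x2, x3, x4, x5, x7, x8, x9, x10, x11, x12, x13} = {x4, x10}
So ⟦book that fell across from x12⟧ = {x4, x10}.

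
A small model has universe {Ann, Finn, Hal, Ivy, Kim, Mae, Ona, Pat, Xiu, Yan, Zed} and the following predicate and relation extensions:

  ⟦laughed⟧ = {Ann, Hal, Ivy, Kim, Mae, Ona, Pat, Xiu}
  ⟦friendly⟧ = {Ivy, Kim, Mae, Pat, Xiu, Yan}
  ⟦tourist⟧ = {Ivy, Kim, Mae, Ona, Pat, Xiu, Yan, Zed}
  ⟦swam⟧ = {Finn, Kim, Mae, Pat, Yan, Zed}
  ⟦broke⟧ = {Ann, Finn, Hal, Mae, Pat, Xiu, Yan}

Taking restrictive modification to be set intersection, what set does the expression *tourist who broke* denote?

⟦who broke⟧ = ⟦broke⟧ = {Ann, Finn, Hal, Mae, Pat, Xiu, Yan}
⟦tourist⟧ = {Ivy, Kim, Mae, Ona, Pat, Xiu, Yan, Zed}
… ∩ ⟦who broke⟧ = {Ivy, Kim, Mae, Ona, Pat, Xiu, Yan, Zed} ∩ {Ann, Finn, Hal, Mae, Pat, Xiu, Yan} = {Mae, Pat, Xiu, Yan}
So ⟦tourist who broke⟧ = {Mae, Pat, Xiu, Yan}.

{Mae, Pat, Xiu, Yan}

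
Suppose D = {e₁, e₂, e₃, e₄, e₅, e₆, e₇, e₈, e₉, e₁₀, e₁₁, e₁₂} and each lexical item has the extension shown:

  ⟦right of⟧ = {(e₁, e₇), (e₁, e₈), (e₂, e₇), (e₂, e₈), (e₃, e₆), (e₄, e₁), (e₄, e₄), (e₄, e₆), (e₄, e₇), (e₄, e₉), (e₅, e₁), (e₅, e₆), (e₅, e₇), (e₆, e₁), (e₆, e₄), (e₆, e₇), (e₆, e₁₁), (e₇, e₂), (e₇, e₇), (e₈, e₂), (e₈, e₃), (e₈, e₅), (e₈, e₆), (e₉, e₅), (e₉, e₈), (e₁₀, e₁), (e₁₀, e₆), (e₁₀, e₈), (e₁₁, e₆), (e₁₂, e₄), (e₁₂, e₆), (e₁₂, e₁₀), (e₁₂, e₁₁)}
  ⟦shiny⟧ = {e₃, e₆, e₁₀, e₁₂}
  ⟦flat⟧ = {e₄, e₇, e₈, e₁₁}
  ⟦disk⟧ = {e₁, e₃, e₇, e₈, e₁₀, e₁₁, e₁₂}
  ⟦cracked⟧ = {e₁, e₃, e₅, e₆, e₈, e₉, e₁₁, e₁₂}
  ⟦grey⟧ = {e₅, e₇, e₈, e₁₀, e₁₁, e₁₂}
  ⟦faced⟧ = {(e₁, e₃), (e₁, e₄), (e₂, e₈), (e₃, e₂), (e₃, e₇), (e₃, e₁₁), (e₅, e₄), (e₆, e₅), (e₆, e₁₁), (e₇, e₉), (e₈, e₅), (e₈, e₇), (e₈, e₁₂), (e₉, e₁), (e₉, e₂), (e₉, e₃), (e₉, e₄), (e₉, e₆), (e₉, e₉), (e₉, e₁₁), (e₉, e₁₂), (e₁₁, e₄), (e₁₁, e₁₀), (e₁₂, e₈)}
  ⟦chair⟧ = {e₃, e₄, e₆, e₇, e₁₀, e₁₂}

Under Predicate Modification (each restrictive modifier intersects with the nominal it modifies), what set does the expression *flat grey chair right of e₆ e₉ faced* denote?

{ }

⟦right of e₆⟧ = {x : ⟨x, e₆⟩ ∈ ⟦right of⟧} = {e₃, e₄, e₅, e₈, e₁₀, e₁₁, e₁₂}
⟦e₉ faced⟧ = {x : ⟨e₉, x⟩ ∈ ⟦faced⟧} = {e₁, e₂, e₃, e₄, e₆, e₉, e₁₁, e₁₂}
⟦chair⟧ = {e₃, e₄, e₆, e₇, e₁₀, e₁₂}
… ∩ ⟦right of e₆⟧ = {e₃, e₄, e₆, e₇, e₁₀, e₁₂} ∩ {e₃, e₄, e₅, e₈, e₁₀, e₁₁, e₁₂} = {e₃, e₄, e₁₀, e₁₂}
… ∩ ⟦e₉ faced⟧ = {e₃, e₄, e₁₀, e₁₂} ∩ {e₁, e₂, e₃, e₄, e₆, e₉, e₁₁, e₁₂} = {e₃, e₄, e₁₂}
… ∩ ⟦flat⟧ = {e₃, e₄, e₁₂} ∩ {e₄, e₇, e₈, e₁₁} = {e₄}
… ∩ ⟦grey⟧ = {e₄} ∩ {e₅, e₇, e₈, e₁₀, e₁₁, e₁₂} = ∅
So ⟦flat grey chair right of e₆ e₉ faced⟧ = { }.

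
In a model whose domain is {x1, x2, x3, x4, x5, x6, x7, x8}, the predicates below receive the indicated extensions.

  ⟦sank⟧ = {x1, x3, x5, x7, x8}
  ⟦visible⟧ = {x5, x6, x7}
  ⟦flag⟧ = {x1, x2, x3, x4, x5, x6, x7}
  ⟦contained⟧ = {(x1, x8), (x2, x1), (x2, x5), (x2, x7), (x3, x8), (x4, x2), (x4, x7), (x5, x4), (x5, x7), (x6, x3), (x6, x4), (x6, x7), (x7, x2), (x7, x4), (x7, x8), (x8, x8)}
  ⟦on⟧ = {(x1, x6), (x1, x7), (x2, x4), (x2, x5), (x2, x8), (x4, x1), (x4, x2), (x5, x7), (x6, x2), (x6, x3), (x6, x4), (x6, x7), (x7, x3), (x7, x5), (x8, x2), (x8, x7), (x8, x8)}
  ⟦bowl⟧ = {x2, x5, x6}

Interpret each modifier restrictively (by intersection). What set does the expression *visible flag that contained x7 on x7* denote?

{x5, x6}

⟦that contained x7⟧ = {x : ⟨x, x7⟩ ∈ ⟦contained⟧} = {x2, x4, x5, x6}
⟦on x7⟧ = {x : ⟨x, x7⟩ ∈ ⟦on⟧} = {x1, x5, x6, x8}
⟦flag⟧ = {x1, x2, x3, x4, x5, x6, x7}
… ∩ ⟦that contained x7⟧ = {x1, x2, x3, x4, x5, x6, x7} ∩ {x2, x4, x5, x6} = {x2, x4, x5, x6}
… ∩ ⟦on x7⟧ = {x2, x4, x5, x6} ∩ {x1, x5, x6, x8} = {x5, x6}
… ∩ ⟦visible⟧ = {x5, x6} ∩ {x5, x6, x7} = {x5, x6}
So ⟦visible flag that contained x7 on x7⟧ = {x5, x6}.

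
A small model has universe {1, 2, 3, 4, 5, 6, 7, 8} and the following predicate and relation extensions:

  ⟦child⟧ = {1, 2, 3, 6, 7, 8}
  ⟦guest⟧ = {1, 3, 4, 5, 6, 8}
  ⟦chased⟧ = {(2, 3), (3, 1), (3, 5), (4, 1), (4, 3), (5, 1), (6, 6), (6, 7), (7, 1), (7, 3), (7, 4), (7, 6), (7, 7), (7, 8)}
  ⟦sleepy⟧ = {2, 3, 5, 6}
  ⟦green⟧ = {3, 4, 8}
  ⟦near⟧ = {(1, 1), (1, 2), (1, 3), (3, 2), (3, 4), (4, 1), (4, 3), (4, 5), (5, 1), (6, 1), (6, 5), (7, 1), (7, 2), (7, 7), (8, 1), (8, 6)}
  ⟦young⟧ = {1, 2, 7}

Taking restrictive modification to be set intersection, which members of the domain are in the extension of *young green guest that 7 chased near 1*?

∅

⟦that 7 chased⟧ = {x : ⟨7, x⟩ ∈ ⟦chased⟧} = {1, 3, 4, 6, 7, 8}
⟦near 1⟧ = {x : ⟨x, 1⟩ ∈ ⟦near⟧} = {1, 4, 5, 6, 7, 8}
⟦guest⟧ = {1, 3, 4, 5, 6, 8}
… ∩ ⟦that 7 chased⟧ = {1, 3, 4, 5, 6, 8} ∩ {1, 3, 4, 6, 7, 8} = {1, 3, 4, 6, 8}
… ∩ ⟦near 1⟧ = {1, 3, 4, 6, 8} ∩ {1, 4, 5, 6, 7, 8} = {1, 4, 6, 8}
… ∩ ⟦young⟧ = {1, 4, 6, 8} ∩ {1, 2, 7} = {1}
… ∩ ⟦green⟧ = {1} ∩ {3, 4, 8} = ∅
So ⟦young green guest that 7 chased near 1⟧ = ∅.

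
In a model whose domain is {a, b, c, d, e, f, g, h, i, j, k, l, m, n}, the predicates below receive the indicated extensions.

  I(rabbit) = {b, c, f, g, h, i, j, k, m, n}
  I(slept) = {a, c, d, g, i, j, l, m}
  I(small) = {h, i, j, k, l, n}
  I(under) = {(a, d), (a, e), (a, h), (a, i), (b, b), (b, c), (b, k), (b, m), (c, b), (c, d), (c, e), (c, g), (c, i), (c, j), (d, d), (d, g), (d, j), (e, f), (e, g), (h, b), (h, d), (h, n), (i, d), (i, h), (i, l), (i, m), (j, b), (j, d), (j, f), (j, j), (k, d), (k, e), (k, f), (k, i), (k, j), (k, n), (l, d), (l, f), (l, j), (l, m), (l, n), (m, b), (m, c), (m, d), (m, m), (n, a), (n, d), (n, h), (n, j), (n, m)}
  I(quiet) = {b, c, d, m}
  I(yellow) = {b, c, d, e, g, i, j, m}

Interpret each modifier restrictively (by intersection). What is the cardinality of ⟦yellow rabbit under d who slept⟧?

4

⟦under d⟧ = {x : ⟨x, d⟩ ∈ ⟦under⟧} = {a, c, d, h, i, j, k, l, m, n}
⟦who slept⟧ = ⟦slept⟧ = {a, c, d, g, i, j, l, m}
⟦rabbit⟧ = {b, c, f, g, h, i, j, k, m, n}
… ∩ ⟦under d⟧ = {b, c, f, g, h, i, j, k, m, n} ∩ {a, c, d, h, i, j, k, l, m, n} = {c, h, i, j, k, m, n}
… ∩ ⟦who slept⟧ = {c, h, i, j, k, m, n} ∩ {a, c, d, g, i, j, l, m} = {c, i, j, m}
… ∩ ⟦yellow⟧ = {c, i, j, m} ∩ {b, c, d, e, g, i, j, m} = {c, i, j, m}
⟦yellow rabbit under d who slept⟧ = {c, i, j, m}, so the cardinality is 4.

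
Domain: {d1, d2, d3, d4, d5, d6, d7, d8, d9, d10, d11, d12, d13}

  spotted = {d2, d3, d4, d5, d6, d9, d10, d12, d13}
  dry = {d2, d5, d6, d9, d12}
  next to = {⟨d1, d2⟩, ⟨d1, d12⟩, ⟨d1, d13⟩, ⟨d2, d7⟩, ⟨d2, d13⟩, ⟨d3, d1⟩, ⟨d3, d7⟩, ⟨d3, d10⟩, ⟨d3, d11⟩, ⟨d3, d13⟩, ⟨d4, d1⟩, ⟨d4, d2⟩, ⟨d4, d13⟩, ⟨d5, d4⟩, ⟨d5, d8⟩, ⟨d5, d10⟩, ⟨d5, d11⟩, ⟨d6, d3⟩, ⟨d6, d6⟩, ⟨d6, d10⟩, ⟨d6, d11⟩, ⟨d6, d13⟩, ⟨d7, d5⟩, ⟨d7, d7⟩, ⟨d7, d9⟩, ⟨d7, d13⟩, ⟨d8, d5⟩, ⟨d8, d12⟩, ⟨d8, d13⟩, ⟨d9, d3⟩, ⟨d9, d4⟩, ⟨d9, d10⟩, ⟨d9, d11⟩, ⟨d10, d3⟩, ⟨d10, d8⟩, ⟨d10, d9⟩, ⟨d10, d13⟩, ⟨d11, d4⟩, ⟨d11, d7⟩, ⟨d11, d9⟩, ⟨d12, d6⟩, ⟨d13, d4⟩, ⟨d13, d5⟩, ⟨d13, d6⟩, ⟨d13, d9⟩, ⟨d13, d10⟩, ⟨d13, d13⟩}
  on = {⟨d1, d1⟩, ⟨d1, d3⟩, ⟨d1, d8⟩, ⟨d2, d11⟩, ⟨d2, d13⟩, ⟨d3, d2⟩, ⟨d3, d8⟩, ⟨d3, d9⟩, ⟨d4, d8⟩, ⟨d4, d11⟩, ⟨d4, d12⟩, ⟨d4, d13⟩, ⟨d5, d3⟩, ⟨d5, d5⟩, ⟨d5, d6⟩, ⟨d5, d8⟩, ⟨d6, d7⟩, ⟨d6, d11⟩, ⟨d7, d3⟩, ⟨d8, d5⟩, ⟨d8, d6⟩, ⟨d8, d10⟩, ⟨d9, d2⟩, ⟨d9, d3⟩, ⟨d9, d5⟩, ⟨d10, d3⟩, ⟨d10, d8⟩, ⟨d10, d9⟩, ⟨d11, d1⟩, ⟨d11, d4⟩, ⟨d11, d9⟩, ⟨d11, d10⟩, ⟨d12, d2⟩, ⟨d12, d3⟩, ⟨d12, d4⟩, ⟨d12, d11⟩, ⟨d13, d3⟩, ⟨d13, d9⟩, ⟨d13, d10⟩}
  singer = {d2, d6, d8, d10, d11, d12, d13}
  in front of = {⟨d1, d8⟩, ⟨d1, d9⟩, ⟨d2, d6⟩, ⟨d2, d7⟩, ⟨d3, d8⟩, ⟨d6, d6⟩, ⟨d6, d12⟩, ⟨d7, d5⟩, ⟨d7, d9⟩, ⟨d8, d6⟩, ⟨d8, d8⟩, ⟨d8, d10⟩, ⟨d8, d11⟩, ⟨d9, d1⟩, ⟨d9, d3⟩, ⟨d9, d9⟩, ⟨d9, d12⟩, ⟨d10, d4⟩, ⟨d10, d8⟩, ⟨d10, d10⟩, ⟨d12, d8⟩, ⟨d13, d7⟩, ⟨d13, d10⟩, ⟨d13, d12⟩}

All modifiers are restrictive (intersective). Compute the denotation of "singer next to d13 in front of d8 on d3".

{d10}

⟦next to d13⟧ = {x : ⟨x, d13⟩ ∈ ⟦next to⟧} = {d1, d2, d3, d4, d6, d7, d8, d10, d13}
⟦in front of d8⟧ = {x : ⟨x, d8⟩ ∈ ⟦in front of⟧} = {d1, d3, d8, d10, d12}
⟦on d3⟧ = {x : ⟨x, d3⟩ ∈ ⟦on⟧} = {d1, d5, d7, d9, d10, d12, d13}
⟦singer⟧ = {d2, d6, d8, d10, d11, d12, d13}
… ∩ ⟦next to d13⟧ = {d2, d6, d8, d10, d11, d12, d13} ∩ {d1, d2, d3, d4, d6, d7, d8, d10, d13} = {d2, d6, d8, d10, d13}
… ∩ ⟦in front of d8⟧ = {d2, d6, d8, d10, d13} ∩ {d1, d3, d8, d10, d12} = {d8, d10}
… ∩ ⟦on d3⟧ = {d8, d10} ∩ {d1, d5, d7, d9, d10, d12, d13} = {d10}
So ⟦singer next to d13 in front of d8 on d3⟧ = {d10}.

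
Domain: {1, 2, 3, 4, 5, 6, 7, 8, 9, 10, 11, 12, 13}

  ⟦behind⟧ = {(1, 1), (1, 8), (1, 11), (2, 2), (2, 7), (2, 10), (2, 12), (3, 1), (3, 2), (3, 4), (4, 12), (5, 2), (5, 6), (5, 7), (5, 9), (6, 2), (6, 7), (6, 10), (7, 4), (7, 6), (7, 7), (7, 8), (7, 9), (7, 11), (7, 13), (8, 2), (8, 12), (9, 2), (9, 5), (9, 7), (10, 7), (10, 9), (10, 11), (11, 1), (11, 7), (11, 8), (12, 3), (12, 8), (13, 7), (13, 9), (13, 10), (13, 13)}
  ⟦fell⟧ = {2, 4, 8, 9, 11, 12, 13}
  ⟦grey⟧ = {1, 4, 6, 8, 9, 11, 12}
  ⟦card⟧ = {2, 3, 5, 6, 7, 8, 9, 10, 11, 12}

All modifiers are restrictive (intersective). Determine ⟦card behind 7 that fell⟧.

{2, 9, 11}

⟦behind 7⟧ = {x : ⟨x, 7⟩ ∈ ⟦behind⟧} = {2, 5, 6, 7, 9, 10, 11, 13}
⟦that fell⟧ = ⟦fell⟧ = {2, 4, 8, 9, 11, 12, 13}
⟦card⟧ = {2, 3, 5, 6, 7, 8, 9, 10, 11, 12}
… ∩ ⟦behind 7⟧ = {2, 3, 5, 6, 7, 8, 9, 10, 11, 12} ∩ {2, 5, 6, 7, 9, 10, 11, 13} = {2, 5, 6, 7, 9, 10, 11}
… ∩ ⟦that fell⟧ = {2, 5, 6, 7, 9, 10, 11} ∩ {2, 4, 8, 9, 11, 12, 13} = {2, 9, 11}
So ⟦card behind 7 that fell⟧ = {2, 9, 11}.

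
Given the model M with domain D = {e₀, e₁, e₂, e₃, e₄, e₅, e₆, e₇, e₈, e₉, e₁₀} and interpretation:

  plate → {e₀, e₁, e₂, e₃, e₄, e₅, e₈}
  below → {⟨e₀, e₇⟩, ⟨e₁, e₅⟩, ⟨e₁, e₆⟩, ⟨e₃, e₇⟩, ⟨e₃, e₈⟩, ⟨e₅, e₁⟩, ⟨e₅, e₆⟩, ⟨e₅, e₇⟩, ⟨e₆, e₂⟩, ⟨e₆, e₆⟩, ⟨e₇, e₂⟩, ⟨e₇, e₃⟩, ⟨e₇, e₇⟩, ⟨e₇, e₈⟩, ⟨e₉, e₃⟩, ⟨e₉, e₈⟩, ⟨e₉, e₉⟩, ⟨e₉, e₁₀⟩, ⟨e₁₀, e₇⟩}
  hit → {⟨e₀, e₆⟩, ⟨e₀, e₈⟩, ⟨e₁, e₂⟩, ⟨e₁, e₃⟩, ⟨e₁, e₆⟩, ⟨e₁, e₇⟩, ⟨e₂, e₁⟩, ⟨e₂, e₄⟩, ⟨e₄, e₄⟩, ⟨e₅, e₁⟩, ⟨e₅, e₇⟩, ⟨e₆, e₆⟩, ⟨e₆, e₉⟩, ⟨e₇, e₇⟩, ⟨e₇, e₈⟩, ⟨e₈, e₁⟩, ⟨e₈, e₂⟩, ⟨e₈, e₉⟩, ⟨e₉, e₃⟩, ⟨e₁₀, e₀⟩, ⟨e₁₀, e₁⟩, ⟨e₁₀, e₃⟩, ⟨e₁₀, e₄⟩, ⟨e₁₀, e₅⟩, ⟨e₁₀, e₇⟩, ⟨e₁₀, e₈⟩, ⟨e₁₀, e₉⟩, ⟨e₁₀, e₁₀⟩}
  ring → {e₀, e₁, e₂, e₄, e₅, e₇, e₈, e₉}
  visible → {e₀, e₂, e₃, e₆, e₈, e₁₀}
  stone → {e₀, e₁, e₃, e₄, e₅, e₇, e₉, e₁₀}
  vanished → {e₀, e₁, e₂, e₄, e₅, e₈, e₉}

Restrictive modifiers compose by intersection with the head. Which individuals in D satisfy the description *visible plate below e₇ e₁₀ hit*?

⟦below e₇⟧ = {x : ⟨x, e₇⟩ ∈ ⟦below⟧} = {e₀, e₃, e₅, e₇, e₁₀}
⟦e₁₀ hit⟧ = {x : ⟨e₁₀, x⟩ ∈ ⟦hit⟧} = {e₀, e₁, e₃, e₄, e₅, e₇, e₈, e₉, e₁₀}
⟦plate⟧ = {e₀, e₁, e₂, e₃, e₄, e₅, e₈}
… ∩ ⟦below e₇⟧ = {e₀, e₁, e₂, e₃, e₄, e₅, e₈} ∩ {e₀, e₃, e₅, e₇, e₁₀} = {e₀, e₃, e₅}
… ∩ ⟦e₁₀ hit⟧ = {e₀, e₃, e₅} ∩ {e₀, e₁, e₃, e₄, e₅, e₇, e₈, e₉, e₁₀} = {e₀, e₃, e₅}
… ∩ ⟦visible⟧ = {e₀, e₃, e₅} ∩ {e₀, e₂, e₃, e₆, e₈, e₁₀} = {e₀, e₃}
So ⟦visible plate below e₇ e₁₀ hit⟧ = {e₀, e₃}.

{e₀, e₃}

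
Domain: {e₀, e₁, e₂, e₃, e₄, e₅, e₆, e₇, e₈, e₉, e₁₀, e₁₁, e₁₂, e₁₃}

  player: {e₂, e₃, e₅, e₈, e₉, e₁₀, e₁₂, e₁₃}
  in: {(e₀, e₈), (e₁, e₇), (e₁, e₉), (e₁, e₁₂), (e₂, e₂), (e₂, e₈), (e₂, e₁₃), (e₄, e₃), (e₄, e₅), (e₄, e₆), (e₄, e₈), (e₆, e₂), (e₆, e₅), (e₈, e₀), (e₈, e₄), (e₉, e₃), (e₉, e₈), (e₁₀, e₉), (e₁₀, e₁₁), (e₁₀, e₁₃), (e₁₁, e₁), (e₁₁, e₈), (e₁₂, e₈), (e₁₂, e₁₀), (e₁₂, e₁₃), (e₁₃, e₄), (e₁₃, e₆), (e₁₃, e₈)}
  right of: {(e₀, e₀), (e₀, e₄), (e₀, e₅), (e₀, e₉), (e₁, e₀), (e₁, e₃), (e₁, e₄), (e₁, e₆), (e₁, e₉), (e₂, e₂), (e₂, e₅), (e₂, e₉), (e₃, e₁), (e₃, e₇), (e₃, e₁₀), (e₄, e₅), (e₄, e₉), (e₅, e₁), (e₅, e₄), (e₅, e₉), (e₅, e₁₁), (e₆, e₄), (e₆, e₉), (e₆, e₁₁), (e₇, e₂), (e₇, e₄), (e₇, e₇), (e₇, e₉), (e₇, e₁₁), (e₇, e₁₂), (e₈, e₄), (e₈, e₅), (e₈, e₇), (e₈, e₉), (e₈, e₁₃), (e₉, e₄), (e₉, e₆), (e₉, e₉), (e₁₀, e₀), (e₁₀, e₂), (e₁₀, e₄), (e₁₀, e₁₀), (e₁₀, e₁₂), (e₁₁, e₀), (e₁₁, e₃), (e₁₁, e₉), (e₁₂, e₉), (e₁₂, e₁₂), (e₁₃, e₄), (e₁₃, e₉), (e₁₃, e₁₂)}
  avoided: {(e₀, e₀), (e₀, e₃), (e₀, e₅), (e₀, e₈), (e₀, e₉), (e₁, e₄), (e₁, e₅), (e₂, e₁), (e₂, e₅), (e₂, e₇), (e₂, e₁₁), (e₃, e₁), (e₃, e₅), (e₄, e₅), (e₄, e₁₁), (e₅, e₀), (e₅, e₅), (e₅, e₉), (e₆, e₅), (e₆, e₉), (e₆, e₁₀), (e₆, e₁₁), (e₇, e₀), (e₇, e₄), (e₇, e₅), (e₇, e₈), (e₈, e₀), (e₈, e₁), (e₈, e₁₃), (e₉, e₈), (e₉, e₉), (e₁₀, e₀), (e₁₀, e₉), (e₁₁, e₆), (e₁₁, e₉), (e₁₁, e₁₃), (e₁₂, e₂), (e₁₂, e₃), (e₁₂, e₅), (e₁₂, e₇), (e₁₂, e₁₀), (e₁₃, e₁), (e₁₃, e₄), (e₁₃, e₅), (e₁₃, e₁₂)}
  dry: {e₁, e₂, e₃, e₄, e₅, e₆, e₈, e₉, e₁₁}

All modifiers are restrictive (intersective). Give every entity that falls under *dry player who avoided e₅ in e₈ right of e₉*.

⟦who avoided e₅⟧ = {x : ⟨x, e₅⟩ ∈ ⟦avoided⟧} = {e₀, e₁, e₂, e₃, e₄, e₅, e₆, e₇, e₁₂, e₁₃}
⟦in e₈⟧ = {x : ⟨x, e₈⟩ ∈ ⟦in⟧} = {e₀, e₂, e₄, e₉, e₁₁, e₁₂, e₁₃}
⟦right of e₉⟧ = {x : ⟨x, e₉⟩ ∈ ⟦right of⟧} = {e₀, e₁, e₂, e₄, e₅, e₆, e₇, e₈, e₉, e₁₁, e₁₂, e₁₃}
⟦player⟧ = {e₂, e₃, e₅, e₈, e₉, e₁₀, e₁₂, e₁₃}
… ∩ ⟦who avoided e₅⟧ = {e₂, e₃, e₅, e₈, e₉, e₁₀, e₁₂, e₁₃} ∩ {e₀, e₁, e₂, e₃, e₄, e₅, e₆, e₇, e₁₂, e₁₃} = {e₂, e₃, e₅, e₁₂, e₁₃}
… ∩ ⟦in e₈⟧ = {e₂, e₃, e₅, e₁₂, e₁₃} ∩ {e₀, e₂, e₄, e₉, e₁₁, e₁₂, e₁₃} = {e₂, e₁₂, e₁₃}
… ∩ ⟦right of e₉⟧ = {e₂, e₁₂, e₁₃} ∩ {e₀, e₁, e₂, e₄, e₅, e₆, e₇, e₈, e₉, e₁₁, e₁₂, e₁₃} = {e₂, e₁₂, e₁₃}
… ∩ ⟦dry⟧ = {e₂, e₁₂, e₁₃} ∩ {e₁, e₂, e₃, e₄, e₅, e₆, e₈, e₉, e₁₁} = {e₂}
So ⟦dry player who avoided e₅ in e₈ right of e₉⟧ = {e₂}.

{e₂}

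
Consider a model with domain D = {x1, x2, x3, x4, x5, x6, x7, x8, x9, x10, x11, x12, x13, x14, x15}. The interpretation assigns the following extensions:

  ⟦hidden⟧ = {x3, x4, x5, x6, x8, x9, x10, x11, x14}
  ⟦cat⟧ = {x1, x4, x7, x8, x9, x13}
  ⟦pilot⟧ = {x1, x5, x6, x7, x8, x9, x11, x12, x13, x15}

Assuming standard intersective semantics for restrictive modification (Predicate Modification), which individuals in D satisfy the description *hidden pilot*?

⟦pilot⟧ = {x1, x5, x6, x7, x8, x9, x11, x12, x13, x15}
… ∩ ⟦hidden⟧ = {x1, x5, x6, x7, x8, x9, x11, x12, x13, x15} ∩ {x3, x4, x5, x6, x8, x9, x10, x11, x14} = {x5, x6, x8, x9, x11}
So ⟦hidden pilot⟧ = {x5, x6, x8, x9, x11}.

{x5, x6, x8, x9, x11}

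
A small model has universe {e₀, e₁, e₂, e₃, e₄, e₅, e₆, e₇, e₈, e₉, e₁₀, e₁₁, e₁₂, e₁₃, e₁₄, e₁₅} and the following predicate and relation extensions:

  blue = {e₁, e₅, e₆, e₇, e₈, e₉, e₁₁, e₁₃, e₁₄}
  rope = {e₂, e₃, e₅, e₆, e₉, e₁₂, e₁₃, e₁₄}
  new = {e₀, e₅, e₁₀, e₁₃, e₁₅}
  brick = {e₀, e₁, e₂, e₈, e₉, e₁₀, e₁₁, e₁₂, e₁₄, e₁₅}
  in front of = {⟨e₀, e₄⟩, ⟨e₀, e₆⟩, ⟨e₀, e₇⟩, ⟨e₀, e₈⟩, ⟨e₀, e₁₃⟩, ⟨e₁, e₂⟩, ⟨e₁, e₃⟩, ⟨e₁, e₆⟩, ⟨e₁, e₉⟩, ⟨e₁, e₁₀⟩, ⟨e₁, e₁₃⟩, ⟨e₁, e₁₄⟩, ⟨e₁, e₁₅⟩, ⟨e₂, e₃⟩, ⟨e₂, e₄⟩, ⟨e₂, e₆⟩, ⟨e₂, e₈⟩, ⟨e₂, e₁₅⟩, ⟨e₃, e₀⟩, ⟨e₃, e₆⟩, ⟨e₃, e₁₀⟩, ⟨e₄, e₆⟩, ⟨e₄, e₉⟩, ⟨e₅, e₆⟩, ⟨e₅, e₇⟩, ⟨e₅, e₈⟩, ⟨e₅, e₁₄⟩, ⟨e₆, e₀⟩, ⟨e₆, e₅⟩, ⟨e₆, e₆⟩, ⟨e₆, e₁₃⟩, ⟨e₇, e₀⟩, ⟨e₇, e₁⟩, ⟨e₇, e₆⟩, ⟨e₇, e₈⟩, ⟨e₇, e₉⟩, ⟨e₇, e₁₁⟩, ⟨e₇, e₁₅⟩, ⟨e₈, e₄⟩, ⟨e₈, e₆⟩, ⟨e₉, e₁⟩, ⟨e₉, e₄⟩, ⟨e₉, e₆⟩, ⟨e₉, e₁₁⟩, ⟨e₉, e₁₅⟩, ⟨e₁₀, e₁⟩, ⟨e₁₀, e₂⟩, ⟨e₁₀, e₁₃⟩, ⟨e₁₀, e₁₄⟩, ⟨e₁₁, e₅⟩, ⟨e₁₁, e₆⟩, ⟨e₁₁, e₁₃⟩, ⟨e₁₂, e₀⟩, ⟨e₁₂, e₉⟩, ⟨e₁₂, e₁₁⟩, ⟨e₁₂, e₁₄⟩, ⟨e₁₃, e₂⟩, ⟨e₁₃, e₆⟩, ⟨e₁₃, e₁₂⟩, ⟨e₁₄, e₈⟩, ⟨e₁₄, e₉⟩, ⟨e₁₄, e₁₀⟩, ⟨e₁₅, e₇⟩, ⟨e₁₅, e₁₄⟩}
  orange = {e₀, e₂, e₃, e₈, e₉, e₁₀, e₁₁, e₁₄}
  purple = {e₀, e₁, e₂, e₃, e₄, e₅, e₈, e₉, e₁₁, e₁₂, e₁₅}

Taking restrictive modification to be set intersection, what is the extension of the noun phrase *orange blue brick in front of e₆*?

{e₈, e₉, e₁₁}

⟦in front of e₆⟧ = {x : ⟨x, e₆⟩ ∈ ⟦in front of⟧} = {e₀, e₁, e₂, e₃, e₄, e₅, e₆, e₇, e₈, e₉, e₁₁, e₁₃}
⟦brick⟧ = {e₀, e₁, e₂, e₈, e₉, e₁₀, e₁₁, e₁₂, e₁₄, e₁₅}
… ∩ ⟦in front of e₆⟧ = {e₀, e₁, e₂, e₈, e₉, e₁₀, e₁₁, e₁₂, e₁₄, e₁₅} ∩ {e₀, e₁, e₂, e₃, e₄, e₅, e₆, e₇, e₈, e₉, e₁₁, e₁₃} = {e₀, e₁, e₂, e₈, e₉, e₁₁}
… ∩ ⟦orange⟧ = {e₀, e₁, e₂, e₈, e₉, e₁₁} ∩ {e₀, e₂, e₃, e₈, e₉, e₁₀, e₁₁, e₁₄} = {e₀, e₂, e₈, e₉, e₁₁}
… ∩ ⟦blue⟧ = {e₀, e₂, e₈, e₉, e₁₁} ∩ {e₁, e₅, e₆, e₇, e₈, e₉, e₁₁, e₁₃, e₁₄} = {e₈, e₉, e₁₁}
So ⟦orange blue brick in front of e₆⟧ = {e₈, e₉, e₁₁}.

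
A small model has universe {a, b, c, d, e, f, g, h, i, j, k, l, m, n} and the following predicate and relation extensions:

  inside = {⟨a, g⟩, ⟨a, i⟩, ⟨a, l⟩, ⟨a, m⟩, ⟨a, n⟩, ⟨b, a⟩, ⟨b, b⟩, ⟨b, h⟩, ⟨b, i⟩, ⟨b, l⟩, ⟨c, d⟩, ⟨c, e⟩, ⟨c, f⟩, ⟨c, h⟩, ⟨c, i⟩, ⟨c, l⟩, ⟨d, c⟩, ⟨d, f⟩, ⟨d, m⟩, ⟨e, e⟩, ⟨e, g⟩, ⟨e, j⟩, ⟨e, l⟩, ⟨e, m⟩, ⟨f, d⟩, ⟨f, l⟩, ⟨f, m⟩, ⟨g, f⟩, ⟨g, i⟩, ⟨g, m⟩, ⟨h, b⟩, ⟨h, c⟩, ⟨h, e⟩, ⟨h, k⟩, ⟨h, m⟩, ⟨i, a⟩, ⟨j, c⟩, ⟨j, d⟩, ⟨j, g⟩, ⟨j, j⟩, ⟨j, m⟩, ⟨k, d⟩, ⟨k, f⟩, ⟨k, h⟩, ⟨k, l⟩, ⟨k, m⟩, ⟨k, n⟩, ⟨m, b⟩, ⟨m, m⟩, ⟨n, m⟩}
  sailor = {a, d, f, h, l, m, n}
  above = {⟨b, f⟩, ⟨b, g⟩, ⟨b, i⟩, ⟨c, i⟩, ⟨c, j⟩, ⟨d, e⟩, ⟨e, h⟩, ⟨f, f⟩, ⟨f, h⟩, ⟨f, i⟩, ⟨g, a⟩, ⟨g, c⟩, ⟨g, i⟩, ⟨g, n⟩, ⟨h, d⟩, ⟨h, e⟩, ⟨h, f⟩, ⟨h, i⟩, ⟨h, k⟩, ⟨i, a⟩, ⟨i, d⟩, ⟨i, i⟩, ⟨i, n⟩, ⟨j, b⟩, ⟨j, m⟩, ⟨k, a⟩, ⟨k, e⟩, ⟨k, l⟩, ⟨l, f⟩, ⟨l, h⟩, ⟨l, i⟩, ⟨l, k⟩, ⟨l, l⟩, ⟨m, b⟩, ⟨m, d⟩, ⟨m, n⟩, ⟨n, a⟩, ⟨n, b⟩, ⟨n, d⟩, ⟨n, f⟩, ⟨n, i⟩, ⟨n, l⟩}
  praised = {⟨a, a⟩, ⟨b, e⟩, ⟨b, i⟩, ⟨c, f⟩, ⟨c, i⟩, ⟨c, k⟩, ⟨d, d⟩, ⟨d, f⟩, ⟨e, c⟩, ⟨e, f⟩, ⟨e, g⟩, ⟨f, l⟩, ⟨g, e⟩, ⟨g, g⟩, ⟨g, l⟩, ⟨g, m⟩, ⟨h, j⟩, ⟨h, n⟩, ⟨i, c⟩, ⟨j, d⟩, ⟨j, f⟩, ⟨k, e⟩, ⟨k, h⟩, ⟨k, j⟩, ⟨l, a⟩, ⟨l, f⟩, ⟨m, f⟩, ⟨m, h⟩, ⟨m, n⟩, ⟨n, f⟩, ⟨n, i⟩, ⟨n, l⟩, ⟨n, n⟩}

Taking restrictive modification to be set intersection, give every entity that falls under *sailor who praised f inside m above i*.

{n}

⟦who praised f⟧ = {x : ⟨x, f⟩ ∈ ⟦praised⟧} = {c, d, e, j, l, m, n}
⟦inside m⟧ = {x : ⟨x, m⟩ ∈ ⟦inside⟧} = {a, d, e, f, g, h, j, k, m, n}
⟦above i⟧ = {x : ⟨x, i⟩ ∈ ⟦above⟧} = {b, c, f, g, h, i, l, n}
⟦sailor⟧ = {a, d, f, h, l, m, n}
… ∩ ⟦who praised f⟧ = {a, d, f, h, l, m, n} ∩ {c, d, e, j, l, m, n} = {d, l, m, n}
… ∩ ⟦inside m⟧ = {d, l, m, n} ∩ {a, d, e, f, g, h, j, k, m, n} = {d, m, n}
… ∩ ⟦above i⟧ = {d, m, n} ∩ {b, c, f, g, h, i, l, n} = {n}
So ⟦sailor who praised f inside m above i⟧ = {n}.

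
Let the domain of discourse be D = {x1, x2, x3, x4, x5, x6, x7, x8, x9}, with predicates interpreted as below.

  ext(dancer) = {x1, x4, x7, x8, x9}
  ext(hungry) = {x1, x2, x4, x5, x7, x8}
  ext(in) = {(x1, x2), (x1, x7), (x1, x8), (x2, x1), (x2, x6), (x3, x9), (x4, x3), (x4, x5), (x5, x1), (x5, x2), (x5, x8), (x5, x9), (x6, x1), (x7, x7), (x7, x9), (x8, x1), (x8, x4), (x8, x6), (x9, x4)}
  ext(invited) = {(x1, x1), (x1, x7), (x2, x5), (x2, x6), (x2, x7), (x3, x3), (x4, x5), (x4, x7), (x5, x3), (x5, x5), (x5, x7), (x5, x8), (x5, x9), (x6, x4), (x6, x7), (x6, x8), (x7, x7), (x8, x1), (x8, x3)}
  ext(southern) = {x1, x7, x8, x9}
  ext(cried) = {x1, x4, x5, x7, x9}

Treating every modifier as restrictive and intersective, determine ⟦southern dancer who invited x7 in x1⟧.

⟦who invited x7⟧ = {x : ⟨x, x7⟩ ∈ ⟦invited⟧} = {x1, x2, x4, x5, x6, x7}
⟦in x1⟧ = {x : ⟨x, x1⟩ ∈ ⟦in⟧} = {x2, x5, x6, x8}
⟦dancer⟧ = {x1, x4, x7, x8, x9}
… ∩ ⟦who invited x7⟧ = {x1, x4, x7, x8, x9} ∩ {x1, x2, x4, x5, x6, x7} = {x1, x4, x7}
… ∩ ⟦in x1⟧ = {x1, x4, x7} ∩ {x2, x5, x6, x8} = ∅
… ∩ ⟦southern⟧ = ∅ ∩ {x1, x7, x8, x9} = ∅
So ⟦southern dancer who invited x7 in x1⟧ = { }.

{ }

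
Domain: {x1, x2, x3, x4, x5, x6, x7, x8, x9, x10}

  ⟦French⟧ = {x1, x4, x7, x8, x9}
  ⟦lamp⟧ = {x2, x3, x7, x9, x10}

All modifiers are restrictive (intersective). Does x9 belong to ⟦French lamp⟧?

yes

⟦lamp⟧ = {x2, x3, x7, x9, x10}
… ∩ ⟦French⟧ = {x2, x3, x7, x9, x10} ∩ {x1, x4, x7, x8, x9} = {x7, x9}
⟦French lamp⟧ = {x7, x9}; x9 ∈ this set.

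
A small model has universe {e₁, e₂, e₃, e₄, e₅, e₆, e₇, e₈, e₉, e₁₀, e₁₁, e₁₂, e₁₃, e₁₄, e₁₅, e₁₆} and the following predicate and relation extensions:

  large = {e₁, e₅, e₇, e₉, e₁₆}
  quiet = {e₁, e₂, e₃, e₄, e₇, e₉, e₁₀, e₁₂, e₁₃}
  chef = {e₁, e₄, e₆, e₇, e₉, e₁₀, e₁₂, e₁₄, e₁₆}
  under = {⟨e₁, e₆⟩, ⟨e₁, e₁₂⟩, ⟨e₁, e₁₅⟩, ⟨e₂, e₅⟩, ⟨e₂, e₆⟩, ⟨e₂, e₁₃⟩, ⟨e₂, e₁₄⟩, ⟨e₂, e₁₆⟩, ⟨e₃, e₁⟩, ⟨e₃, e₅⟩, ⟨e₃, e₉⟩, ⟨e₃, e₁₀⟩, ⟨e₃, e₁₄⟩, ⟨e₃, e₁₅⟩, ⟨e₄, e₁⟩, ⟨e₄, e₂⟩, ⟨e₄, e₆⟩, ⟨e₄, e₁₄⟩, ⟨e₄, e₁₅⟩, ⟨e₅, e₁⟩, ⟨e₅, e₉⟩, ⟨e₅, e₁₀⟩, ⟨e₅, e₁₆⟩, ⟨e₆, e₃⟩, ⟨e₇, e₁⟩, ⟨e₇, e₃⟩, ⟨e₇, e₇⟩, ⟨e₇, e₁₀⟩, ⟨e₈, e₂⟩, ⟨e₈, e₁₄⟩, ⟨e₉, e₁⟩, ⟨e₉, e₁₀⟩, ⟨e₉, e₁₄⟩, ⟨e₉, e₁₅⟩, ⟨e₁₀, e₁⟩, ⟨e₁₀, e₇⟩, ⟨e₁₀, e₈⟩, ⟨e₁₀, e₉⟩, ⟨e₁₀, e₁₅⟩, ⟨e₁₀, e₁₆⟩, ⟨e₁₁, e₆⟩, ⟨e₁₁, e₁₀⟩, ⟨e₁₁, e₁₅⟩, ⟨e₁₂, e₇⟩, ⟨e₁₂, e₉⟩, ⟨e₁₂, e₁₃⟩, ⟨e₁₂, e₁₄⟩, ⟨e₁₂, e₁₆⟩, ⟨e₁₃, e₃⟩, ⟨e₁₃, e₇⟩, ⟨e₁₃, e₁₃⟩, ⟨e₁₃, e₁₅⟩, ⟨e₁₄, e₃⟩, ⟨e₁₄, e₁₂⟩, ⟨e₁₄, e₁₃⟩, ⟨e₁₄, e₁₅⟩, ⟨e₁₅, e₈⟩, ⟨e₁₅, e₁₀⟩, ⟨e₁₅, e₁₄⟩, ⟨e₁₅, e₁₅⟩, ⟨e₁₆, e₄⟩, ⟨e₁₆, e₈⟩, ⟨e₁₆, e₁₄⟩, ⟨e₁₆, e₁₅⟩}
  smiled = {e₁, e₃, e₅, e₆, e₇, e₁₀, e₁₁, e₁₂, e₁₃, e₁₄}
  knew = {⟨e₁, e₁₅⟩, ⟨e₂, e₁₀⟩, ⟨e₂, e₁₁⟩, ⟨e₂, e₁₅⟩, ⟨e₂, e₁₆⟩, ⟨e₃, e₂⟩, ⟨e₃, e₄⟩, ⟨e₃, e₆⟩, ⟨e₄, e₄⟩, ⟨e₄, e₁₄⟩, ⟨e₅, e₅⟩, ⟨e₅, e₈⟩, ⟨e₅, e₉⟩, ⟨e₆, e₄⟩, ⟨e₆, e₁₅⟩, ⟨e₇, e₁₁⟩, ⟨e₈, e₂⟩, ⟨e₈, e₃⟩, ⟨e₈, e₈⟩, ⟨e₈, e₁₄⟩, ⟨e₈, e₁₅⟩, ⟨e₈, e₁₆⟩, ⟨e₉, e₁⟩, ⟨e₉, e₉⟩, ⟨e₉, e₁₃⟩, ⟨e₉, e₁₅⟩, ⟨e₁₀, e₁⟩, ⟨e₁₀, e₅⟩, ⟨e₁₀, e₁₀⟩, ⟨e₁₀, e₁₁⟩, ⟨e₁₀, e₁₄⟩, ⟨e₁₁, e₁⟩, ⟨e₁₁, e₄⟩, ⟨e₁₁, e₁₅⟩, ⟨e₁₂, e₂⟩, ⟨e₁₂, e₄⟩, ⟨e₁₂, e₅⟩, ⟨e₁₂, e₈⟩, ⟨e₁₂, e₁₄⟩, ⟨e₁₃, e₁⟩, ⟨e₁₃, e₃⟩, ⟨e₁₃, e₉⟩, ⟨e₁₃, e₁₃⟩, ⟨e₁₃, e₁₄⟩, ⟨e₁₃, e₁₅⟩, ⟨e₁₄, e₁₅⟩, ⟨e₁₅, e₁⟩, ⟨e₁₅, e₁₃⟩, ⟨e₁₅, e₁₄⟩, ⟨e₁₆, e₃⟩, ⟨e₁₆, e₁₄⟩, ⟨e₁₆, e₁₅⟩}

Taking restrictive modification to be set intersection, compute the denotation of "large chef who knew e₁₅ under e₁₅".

⟦who knew e₁₅⟧ = {x : ⟨x, e₁₅⟩ ∈ ⟦knew⟧} = {e₁, e₂, e₆, e₈, e₉, e₁₁, e₁₃, e₁₄, e₁₆}
⟦under e₁₅⟧ = {x : ⟨x, e₁₅⟩ ∈ ⟦under⟧} = {e₁, e₃, e₄, e₉, e₁₀, e₁₁, e₁₃, e₁₄, e₁₅, e₁₆}
⟦chef⟧ = {e₁, e₄, e₆, e₇, e₉, e₁₀, e₁₂, e₁₄, e₁₆}
… ∩ ⟦who knew e₁₅⟧ = {e₁, e₄, e₆, e₇, e₉, e₁₀, e₁₂, e₁₄, e₁₆} ∩ {e₁, e₂, e₆, e₈, e₉, e₁₁, e₁₃, e₁₄, e₁₆} = {e₁, e₆, e₉, e₁₄, e₁₆}
… ∩ ⟦under e₁₅⟧ = {e₁, e₆, e₉, e₁₄, e₁₆} ∩ {e₁, e₃, e₄, e₉, e₁₀, e₁₁, e₁₃, e₁₄, e₁₅, e₁₆} = {e₁, e₉, e₁₄, e₁₆}
… ∩ ⟦large⟧ = {e₁, e₉, e₁₄, e₁₆} ∩ {e₁, e₅, e₇, e₉, e₁₆} = {e₁, e₉, e₁₆}
So ⟦large chef who knew e₁₅ under e₁₅⟧ = {e₁, e₉, e₁₆}.

{e₁, e₉, e₁₆}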